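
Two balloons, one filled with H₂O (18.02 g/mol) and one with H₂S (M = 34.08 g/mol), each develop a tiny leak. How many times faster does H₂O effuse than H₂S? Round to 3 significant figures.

1.38

Using Graham's law: rate_H₂O/rate_H₂S = √(M_H₂S/M_H₂O) = √(34.08/18.02) = √1.891 = 1.38.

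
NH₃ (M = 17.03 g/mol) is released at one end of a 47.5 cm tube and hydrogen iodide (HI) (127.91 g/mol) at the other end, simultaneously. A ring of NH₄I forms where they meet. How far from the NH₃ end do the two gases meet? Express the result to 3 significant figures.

Distances travelled in equal time are proportional to diffusion rates, so d_NH₃/d_HI = √(M_HI/M_NH₃) = √(127.91/17.03) = 2.741.
With d_NH₃ + d_HI = 47.5 cm, d_HI = 47.5/(1 + 2.741) = 12.70 cm.
d_NH₃ = 47.5 − 12.70 = 34.8 cm.

34.8 cm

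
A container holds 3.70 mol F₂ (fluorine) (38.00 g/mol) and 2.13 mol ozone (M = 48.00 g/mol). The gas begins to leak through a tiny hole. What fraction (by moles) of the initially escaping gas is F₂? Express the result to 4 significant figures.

The effusion rate of species i is ∝ p_i/√M_i ∝ n_i/√M_i.
x_F₂(eff) = (n_F₂/√M_F₂) / (n_F₂/√M_F₂ + n_O₃/√M_O₃)
= (3.70/√38.00) / (3.70/√38.00 + 2.13/√48.00) = 0.6002/(0.6002 + 0.3074) = 0.6613.

0.6613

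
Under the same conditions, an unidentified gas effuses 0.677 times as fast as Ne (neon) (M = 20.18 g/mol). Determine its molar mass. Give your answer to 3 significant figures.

From Graham's law, rate_X/rate_Ne = √(M_Ne/M_X).
0.677 = √(20.18/M_X)
M_X = 20.18 / 0.677² = 20.18 / 0.4583 = 44.0 g/mol

44.0 g/mol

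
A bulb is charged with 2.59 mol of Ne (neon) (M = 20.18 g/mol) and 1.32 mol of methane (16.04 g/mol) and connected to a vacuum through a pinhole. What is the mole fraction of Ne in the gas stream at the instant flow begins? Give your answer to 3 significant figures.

The effusion rate of species i is ∝ p_i/√M_i ∝ n_i/√M_i.
So x_Ne in the escaping gas = (n_Ne/√M_Ne) / Σ(n_i/√M_i)
= (2.59/√20.18) / (2.59/√20.18 + 1.32/√16.04) = 0.5766/(0.5766 + 0.3296) = 0.636.

0.636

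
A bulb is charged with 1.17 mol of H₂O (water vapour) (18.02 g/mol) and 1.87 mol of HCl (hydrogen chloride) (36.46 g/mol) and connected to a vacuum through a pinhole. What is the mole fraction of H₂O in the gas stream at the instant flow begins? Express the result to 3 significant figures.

Each component's effusion rate ∝ (its partial pressure)·(1/√M) ∝ n_i/√M_i.
So x_H₂O in the escaping gas = (n_H₂O/√M_H₂O) / Σ(n_i/√M_i)
= (1.17/√18.02) / (1.17/√18.02 + 1.87/√36.46) = 0.2756/(0.2756 + 0.3097) = 0.471.

0.471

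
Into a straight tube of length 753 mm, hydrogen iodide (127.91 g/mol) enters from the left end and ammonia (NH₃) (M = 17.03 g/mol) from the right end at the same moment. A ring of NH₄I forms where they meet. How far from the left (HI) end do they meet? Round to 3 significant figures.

The fronts meet when d_HI + d_NH₃ = L with d_HI/d_NH₃ = √(M_NH₃/M_HI) (Graham's law). Here √(M_NH₃/M_HI) = √(17.03/127.91) = 0.3649.
With d_HI + d_NH₃ = 753 mm, d_NH₃ = 753/(1 + 0.3649) = 551.7 mm.
d_HI = 753 − 551.7 = 201 mm.

201 mm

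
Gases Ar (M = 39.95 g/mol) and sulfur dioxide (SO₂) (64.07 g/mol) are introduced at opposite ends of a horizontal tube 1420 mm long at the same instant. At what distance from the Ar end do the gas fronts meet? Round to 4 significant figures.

Distances travelled in equal time are proportional to diffusion rates, so d_Ar/d_SO₂ = √(M_SO₂/M_Ar) = √(64.07/39.95) = 1.266.
With d_Ar + d_SO₂ = 1420 mm, d_SO₂ = 1420/(1 + 1.266) = 626.5 mm.
d_Ar = 1420 − 626.5 = 793.5 mm.

793.5 mm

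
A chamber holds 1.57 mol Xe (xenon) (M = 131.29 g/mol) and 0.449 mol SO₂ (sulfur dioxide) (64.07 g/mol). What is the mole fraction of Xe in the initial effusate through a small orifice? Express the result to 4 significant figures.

Effusion rate of each component ∝ n_i/√M_i (partial pressure × 1/√M).
So x_Xe in the escaping gas = (n_Xe/√M_Xe) / Σ(n_i/√M_i)
= (1.57/√131.29) / (1.57/√131.29 + 0.449/√64.07) = 0.1370/(0.1370 + 0.05609) = 0.7095.

0.7095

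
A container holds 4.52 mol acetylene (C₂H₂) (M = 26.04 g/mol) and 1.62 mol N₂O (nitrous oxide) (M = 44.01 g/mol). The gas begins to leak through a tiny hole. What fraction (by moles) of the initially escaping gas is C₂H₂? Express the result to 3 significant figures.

0.784

Rate_i ∝ x_i/√M_i (Graham's law weighted by mole fraction), so the effusate composition follows n_i/√M_i.
Mole fraction of C₂H₂ in the effusate = (n_C₂H₂/√M_C₂H₂) / (n_C₂H₂/√M_C₂H₂ + n_N₂O/√M_N₂O)
= (4.52/√26.04) / (4.52/√26.04 + 1.62/√44.01) = 0.8858/(0.8858 + 0.2442) = 0.784.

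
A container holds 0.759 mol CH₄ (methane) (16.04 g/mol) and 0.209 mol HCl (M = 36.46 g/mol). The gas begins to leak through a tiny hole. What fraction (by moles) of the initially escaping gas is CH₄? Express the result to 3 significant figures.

0.846

Effusion rate of each component ∝ n_i/√M_i (partial pressure × 1/√M).
So x_CH₄ in the escaping gas = (n_CH₄/√M_CH₄) / Σ(n_i/√M_i)
= (0.759/√16.04) / (0.759/√16.04 + 0.209/√36.46) = 0.1895/(0.1895 + 0.03461) = 0.846.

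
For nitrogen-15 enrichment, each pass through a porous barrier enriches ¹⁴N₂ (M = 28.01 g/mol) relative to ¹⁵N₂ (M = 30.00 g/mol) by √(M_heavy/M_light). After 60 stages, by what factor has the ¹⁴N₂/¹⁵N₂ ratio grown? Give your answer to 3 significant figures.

7.84

The single-stage factor is √(M_heavy/M_light), so 60 stages give [√(30.00/28.01)]^60 = (30.00/28.01)^(60/2).
= 1.07105^30 = 7.84.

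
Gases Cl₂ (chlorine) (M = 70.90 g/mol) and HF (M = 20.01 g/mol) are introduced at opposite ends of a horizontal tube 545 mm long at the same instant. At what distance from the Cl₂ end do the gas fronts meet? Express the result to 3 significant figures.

189 mm

The fronts meet when d_Cl₂ + d_HF = L with d_Cl₂/d_HF = √(M_HF/M_Cl₂) (Graham's law). Here √(M_HF/M_Cl₂) = √(20.01/70.90) = 0.5313.
With d_Cl₂ + d_HF = 545 mm, d_HF = 545/(1 + 0.5313) = 355.9 mm.
d_Cl₂ = 545 − 355.9 = 189 mm.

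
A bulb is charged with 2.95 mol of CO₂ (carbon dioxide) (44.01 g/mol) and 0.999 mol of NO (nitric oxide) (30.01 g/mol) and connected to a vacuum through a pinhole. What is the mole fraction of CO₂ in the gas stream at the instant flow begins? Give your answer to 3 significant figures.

The effusion rate of species i is ∝ p_i/√M_i ∝ n_i/√M_i.
x_CO₂(eff) = (n_CO₂/√M_CO₂) / (n_CO₂/√M_CO₂ + n_NO/√M_NO)
= (2.95/√44.01) / (2.95/√44.01 + 0.999/√30.01) = 0.4447/(0.4447 + 0.1824) = 0.709.

0.709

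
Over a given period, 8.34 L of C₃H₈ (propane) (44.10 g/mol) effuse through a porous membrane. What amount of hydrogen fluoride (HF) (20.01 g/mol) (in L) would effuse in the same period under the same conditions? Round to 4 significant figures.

12.38 L

Graham's law gives rate_HF/rate_C₃H₈ = √(M_C₃H₈/M_HF) = √(44.10/20.01) = √2.204 = 1.485.
So the volume for HF is 8.34 × 1.485 = 12.38 L.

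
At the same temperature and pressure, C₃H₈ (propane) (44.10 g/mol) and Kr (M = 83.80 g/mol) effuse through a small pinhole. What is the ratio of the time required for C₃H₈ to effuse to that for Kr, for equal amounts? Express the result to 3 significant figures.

Graham's law gives t_C₃H₈/t_Kr = √(M_C₃H₈/M_Kr) = √(44.10/83.80) = √0.5263 = 0.725.

0.725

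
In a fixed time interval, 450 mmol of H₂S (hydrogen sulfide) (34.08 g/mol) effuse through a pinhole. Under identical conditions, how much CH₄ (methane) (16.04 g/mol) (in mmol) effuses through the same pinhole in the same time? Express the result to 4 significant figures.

655.9 mmol

Graham's law gives rate_CH₄/rate_H₂S = √(M_H₂S/M_CH₄) = √(34.08/16.04) = √2.125 = 1.458.
So the amount for CH₄ is 450 × 1.458 = 655.9 mmol.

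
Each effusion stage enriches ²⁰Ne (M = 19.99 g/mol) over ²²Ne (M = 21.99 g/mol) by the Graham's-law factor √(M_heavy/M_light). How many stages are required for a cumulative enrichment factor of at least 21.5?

Single-stage factor α = √(21.99/19.99), so ln α = ½ ln(1.10005) = 0.04768.
Need α^N ≥ 21.5 ⇒ N ≥ ln(21.5) / ln α = 3.068 / 0.04768 = 64.35.
Rounding up, N = 65 stages.

65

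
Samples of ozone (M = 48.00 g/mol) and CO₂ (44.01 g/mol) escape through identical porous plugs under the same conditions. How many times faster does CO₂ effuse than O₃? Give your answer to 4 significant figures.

1.044

Graham's law gives rate_CO₂/rate_O₃ = √(M_O₃/M_CO₂) = √(48.00/44.01) = √1.091 = 1.044.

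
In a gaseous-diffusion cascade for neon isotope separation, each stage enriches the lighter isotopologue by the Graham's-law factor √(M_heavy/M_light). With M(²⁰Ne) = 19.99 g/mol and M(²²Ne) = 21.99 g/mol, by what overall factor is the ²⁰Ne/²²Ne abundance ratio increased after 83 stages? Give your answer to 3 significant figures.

52.3

After 83 stages the ratio has grown by (√(21.99/19.99))^83 = (21.99/19.99)^(83/2).
= 1.10005^(83/2) = 52.3.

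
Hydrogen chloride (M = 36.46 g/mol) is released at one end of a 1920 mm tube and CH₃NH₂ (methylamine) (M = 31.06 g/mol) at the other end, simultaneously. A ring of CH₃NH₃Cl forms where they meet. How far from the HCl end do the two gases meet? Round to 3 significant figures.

922 mm

Distances travelled in equal time are proportional to diffusion rates, so d_HCl/d_CH₃NH₂ = √(M_CH₃NH₂/M_HCl) = √(31.06/36.46) = 0.9230.
With d_HCl + d_CH₃NH₂ = 1920 mm, d_CH₃NH₂ = 1920/(1 + 0.9230) = 998.5 mm.
d_HCl = 1920 − 998.5 = 922 mm.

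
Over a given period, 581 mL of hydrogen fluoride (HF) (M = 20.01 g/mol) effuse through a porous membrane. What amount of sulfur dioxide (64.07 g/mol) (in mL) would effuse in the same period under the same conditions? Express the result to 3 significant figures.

Using Graham's law: rate_SO₂/rate_HF = √(M_HF/M_SO₂) = √(20.01/64.07) = √0.3123 = 0.5589.
So the volume for SO₂ is 581 × 0.5589 = 325 mL.

325 mL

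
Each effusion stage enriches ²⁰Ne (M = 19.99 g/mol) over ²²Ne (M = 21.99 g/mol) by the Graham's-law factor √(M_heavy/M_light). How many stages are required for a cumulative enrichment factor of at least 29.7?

72

With α = √(21.99/19.99) per stage, ln α = ½ ln(1.10005) = 0.04768.
Need α^N ≥ 29.7 ⇒ N ≥ ln(29.7) / ln α = 3.391 / 0.04768 = 71.13.
Rounding up, N = 72 stages.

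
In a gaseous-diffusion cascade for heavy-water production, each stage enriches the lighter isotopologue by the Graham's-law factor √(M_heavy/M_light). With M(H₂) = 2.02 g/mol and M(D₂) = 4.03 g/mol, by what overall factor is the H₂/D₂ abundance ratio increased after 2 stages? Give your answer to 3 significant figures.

After 2 stages the ratio has grown by (√(4.03/2.02))^2 = (4.03/2.02)^(2/2).
= 1.99505^1 = 2.00.

2.00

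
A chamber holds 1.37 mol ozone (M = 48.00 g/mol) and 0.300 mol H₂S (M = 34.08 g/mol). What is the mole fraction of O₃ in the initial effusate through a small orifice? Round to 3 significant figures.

0.794

Effusion rate of each component ∝ n_i/√M_i (partial pressure × 1/√M).
x_O₃(eff) = (n_O₃/√M_O₃) / (n_O₃/√M_O₃ + n_H₂S/√M_H₂S)
= (1.37/√48.00) / (1.37/√48.00 + 0.300/√34.08) = 0.1977/(0.1977 + 0.05139) = 0.794.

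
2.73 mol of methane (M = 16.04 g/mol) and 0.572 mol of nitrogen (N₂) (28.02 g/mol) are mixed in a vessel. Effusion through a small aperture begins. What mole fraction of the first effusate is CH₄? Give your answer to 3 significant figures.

0.863

Each component's effusion rate ∝ (its partial pressure)·(1/√M) ∝ n_i/√M_i.
x_CH₄(eff) = (n_CH₄/√M_CH₄) / (n_CH₄/√M_CH₄ + n_N₂/√M_N₂)
= (2.73/√16.04) / (2.73/√16.04 + 0.572/√28.02) = 0.6816/(0.6816 + 0.1081) = 0.863.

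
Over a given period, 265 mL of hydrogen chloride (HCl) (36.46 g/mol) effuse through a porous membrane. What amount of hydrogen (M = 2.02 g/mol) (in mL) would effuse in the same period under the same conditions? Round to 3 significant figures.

Since effusion rate ∝ 1/√M, rate_H₂/rate_HCl = √(M_HCl/M_H₂) = √(36.46/2.02) = √18.05 = 4.248.
So the volume for H₂ is 265 × 4.248 = 1130 mL.

1130 mL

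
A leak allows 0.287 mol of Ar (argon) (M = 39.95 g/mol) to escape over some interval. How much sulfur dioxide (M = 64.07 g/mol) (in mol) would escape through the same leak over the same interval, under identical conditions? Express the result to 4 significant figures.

0.2266 mol

Using Graham's law: rate_SO₂/rate_Ar = √(M_Ar/M_SO₂) = √(39.95/64.07) = √0.6235 = 0.7896.
So the amount for SO₂ is 0.287 × 0.7896 = 0.2266 mol.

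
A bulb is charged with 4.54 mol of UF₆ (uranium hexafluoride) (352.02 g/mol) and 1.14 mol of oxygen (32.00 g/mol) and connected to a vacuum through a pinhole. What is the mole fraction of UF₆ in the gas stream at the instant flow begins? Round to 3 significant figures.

Rate_i ∝ x_i/√M_i (Graham's law weighted by mole fraction), so the effusate composition follows n_i/√M_i.
So x_UF₆ in the escaping gas = (n_UF₆/√M_UF₆) / Σ(n_i/√M_i)
= (4.54/√352.02) / (4.54/√352.02 + 1.14/√32.00) = 0.2420/(0.2420 + 0.2015) = 0.546.

0.546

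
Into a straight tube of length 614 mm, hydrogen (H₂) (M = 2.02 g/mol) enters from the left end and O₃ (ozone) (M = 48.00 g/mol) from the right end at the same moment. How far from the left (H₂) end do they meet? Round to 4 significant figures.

509.5 mm

Distances travelled in equal time are proportional to diffusion rates, so d_H₂/d_O₃ = √(M_O₃/M_H₂) = √(48.00/2.02) = 4.875.
With d_H₂ + d_O₃ = 614 mm, d_O₃ = 614/(1 + 4.875) = 104.5 mm.
d_H₂ = 614 − 104.5 = 509.5 mm.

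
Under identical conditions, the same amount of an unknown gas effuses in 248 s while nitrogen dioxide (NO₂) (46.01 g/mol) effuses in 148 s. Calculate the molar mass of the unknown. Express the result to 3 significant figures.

By Graham's law, t_X/t_NO₂ = √(M_X/M_NO₂).
248/148 = 1.676 = √(M_X/46.01)
M_X = 46.01 × 1.676² = 46.01 × 2.808 = 129 g/mol

129 g/mol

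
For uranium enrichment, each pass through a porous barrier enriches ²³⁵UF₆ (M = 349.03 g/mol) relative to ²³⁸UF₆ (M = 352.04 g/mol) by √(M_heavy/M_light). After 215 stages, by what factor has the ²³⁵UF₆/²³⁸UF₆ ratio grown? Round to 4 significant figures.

2.517

Each stage multiplies the ratio by α = √(352.04/349.03), so after 215 stages the overall factor is α^215 = (352.04/349.03)^(215/2).
= 1.00862^(215/2) = 2.517.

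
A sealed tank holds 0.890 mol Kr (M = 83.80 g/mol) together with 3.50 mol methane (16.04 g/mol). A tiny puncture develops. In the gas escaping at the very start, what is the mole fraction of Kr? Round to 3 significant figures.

0.100

Each component's effusion rate ∝ (its partial pressure)·(1/√M) ∝ n_i/√M_i.
So x_Kr in the escaping gas = (n_Kr/√M_Kr) / Σ(n_i/√M_i)
= (0.890/√83.80) / (0.890/√83.80 + 3.50/√16.04) = 0.09722/(0.09722 + 0.8739) = 0.100.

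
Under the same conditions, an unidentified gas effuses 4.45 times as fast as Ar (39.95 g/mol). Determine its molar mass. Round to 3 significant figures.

Since effusion rate ∝ 1/√M, rate_X/rate_Ar = √(M_Ar/M_X).
4.45 = √(39.95/M_X)
M_X = 39.95 / 4.45² = 39.95 / 19.80 = 2.02 g/mol

2.02 g/mol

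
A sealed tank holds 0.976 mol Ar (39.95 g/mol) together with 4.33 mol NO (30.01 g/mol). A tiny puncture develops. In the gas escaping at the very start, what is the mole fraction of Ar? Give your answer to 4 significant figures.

Effusion rate of each component ∝ n_i/√M_i (partial pressure × 1/√M).
So x_Ar in the escaping gas = (n_Ar/√M_Ar) / Σ(n_i/√M_i)
= (0.976/√39.95) / (0.976/√39.95 + 4.33/√30.01) = 0.1544/(0.1544 + 0.7904) = 0.1634.

0.1634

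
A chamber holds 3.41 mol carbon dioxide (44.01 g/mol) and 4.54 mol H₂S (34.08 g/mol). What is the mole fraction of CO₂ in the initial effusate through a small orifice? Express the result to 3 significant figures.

0.398

Rate_i ∝ x_i/√M_i (Graham's law weighted by mole fraction), so the effusate composition follows n_i/√M_i.
Mole fraction of CO₂ in the effusate = (n_CO₂/√M_CO₂) / (n_CO₂/√M_CO₂ + n_H₂S/√M_H₂S)
= (3.41/√44.01) / (3.41/√44.01 + 4.54/√34.08) = 0.5140/(0.5140 + 0.7777) = 0.398.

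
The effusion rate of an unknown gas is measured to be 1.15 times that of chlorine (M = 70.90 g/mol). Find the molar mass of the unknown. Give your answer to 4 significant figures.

Using Graham's law: rate_X/rate_Cl₂ = √(M_Cl₂/M_X).
1.15 = √(70.90/M_X)
M_X = 70.90 / 1.15² = 70.90 / 1.322 = 53.61 g/mol

53.61 g/mol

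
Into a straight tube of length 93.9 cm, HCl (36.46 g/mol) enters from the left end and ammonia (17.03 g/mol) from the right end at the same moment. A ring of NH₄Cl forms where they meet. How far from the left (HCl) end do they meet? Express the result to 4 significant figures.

38.12 cm

The fronts meet when d_HCl + d_NH₃ = L with d_HCl/d_NH₃ = √(M_NH₃/M_HCl) (Graham's law). Here √(M_NH₃/M_HCl) = √(17.03/36.46) = 0.6834.
With d_HCl + d_NH₃ = 93.9 cm, d_NH₃ = 93.9/(1 + 0.6834) = 55.78 cm.
d_HCl = 93.9 − 55.78 = 38.12 cm.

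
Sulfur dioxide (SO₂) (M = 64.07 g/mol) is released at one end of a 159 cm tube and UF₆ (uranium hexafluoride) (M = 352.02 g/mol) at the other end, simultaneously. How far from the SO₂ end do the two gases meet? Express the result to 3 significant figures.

111 cm

In equal time, each gas travels a distance ∝ its rate ∝ 1/√M, so d_SO₂/d_UF₆ = √(M_UF₆/M_SO₂) = √(352.02/64.07) = 2.344.
With d_SO₂ + d_UF₆ = 159 cm, d_UF₆ = 159/(1 + 2.344) = 47.55 cm.
d_SO₂ = 159 − 47.55 = 111 cm.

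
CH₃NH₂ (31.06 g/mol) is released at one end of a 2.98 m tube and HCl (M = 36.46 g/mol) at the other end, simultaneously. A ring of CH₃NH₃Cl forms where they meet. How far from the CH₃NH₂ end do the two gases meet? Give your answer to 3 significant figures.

1.55 m

In equal time, each gas travels a distance ∝ its rate ∝ 1/√M, so d_CH₃NH₂/d_HCl = √(M_HCl/M_CH₃NH₂) = √(36.46/31.06) = 1.083.
With d_CH₃NH₂ + d_HCl = 2.98 m, d_HCl = 2.98/(1 + 1.083) = 1.430 m.
d_CH₃NH₂ = 2.98 − 1.430 = 1.55 m.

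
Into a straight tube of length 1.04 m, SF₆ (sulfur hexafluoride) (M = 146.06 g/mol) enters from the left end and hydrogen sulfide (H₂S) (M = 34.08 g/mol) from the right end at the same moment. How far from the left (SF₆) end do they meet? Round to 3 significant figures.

Graham's law gives d_SF₆/d_H₂S = rate_SF₆/rate_H₂S = √(M_H₂S/M_SF₆) = √(34.08/146.06) = 0.4830.
With d_SF₆ + d_H₂S = 1.04 m, d_H₂S = 1.04/(1 + 0.4830) = 0.7013 m.
d_SF₆ = 1.04 − 0.7013 = 0.339 m.

0.339 m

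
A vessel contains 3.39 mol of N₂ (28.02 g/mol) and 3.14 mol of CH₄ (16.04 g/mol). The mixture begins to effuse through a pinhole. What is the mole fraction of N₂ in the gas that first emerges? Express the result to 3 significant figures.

The effusion rate of species i is ∝ p_i/√M_i ∝ n_i/√M_i.
x_N₂(eff) = (n_N₂/√M_N₂) / (n_N₂/√M_N₂ + n_CH₄/√M_CH₄)
= (3.39/√28.02) / (3.39/√28.02 + 3.14/√16.04) = 0.6404/(0.6404 + 0.7840) = 0.450.

0.450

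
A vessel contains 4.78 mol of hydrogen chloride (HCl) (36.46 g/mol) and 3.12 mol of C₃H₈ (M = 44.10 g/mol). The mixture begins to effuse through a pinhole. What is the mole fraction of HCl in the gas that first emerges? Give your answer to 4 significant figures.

Rate_i ∝ x_i/√M_i (Graham's law weighted by mole fraction), so the effusate composition follows n_i/√M_i.
So x_HCl in the escaping gas = (n_HCl/√M_HCl) / Σ(n_i/√M_i)
= (4.78/√36.46) / (4.78/√36.46 + 3.12/√44.10) = 0.7916/(0.7916 + 0.4698) = 0.6276.

0.6276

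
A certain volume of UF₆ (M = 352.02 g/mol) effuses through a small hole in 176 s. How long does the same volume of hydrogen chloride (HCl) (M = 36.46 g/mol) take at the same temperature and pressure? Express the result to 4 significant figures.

56.64 s

Since effusion rate ∝ 1/√M, t_HCl/t_UF₆ = √(M_HCl/M_UF₆) = √(36.46/352.02) = √0.1036 = 0.3218.
So the time for HCl is 176 × 0.3218 = 56.64 s.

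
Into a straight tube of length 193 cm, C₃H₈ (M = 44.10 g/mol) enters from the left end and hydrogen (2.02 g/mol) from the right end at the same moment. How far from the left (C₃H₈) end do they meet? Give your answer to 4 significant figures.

In equal time, each gas travels a distance ∝ its rate ∝ 1/√M, so d_C₃H₈/d_H₂ = √(M_H₂/M_C₃H₈) = √(2.02/44.10) = 0.2140.
With d_C₃H₈ + d_H₂ = 193 cm, d_H₂ = 193/(1 + 0.2140) = 159.0 cm.
d_C₃H₈ = 193 − 159.0 = 34.02 cm.

34.02 cm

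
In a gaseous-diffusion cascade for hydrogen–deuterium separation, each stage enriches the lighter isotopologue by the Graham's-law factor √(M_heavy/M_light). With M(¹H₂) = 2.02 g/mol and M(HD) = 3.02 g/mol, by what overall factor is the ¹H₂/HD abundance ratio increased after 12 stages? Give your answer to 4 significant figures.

Each stage multiplies the ratio by α = √(3.02/2.02), so after 12 stages the overall factor is α^12 = (3.02/2.02)^(12/2).
= 1.49505^6 = 11.17.

11.17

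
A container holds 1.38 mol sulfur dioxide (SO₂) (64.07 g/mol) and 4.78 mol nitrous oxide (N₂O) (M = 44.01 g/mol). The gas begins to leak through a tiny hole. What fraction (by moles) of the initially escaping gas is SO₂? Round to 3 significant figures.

0.193

Each component's effusion rate ∝ (its partial pressure)·(1/√M) ∝ n_i/√M_i.
x_SO₂(eff) = (n_SO₂/√M_SO₂) / (n_SO₂/√M_SO₂ + n_N₂O/√M_N₂O)
= (1.38/√64.07) / (1.38/√64.07 + 4.78/√44.01) = 0.1724/(0.1724 + 0.7205) = 0.193.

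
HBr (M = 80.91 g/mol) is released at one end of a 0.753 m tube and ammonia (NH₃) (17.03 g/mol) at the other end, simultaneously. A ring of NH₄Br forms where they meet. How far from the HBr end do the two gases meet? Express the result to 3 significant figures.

0.237 m

The fronts meet when d_HBr + d_NH₃ = L with d_HBr/d_NH₃ = √(M_NH₃/M_HBr) (Graham's law). Here √(M_NH₃/M_HBr) = √(17.03/80.91) = 0.4588.
With d_HBr + d_NH₃ = 0.753 m, d_NH₃ = 0.753/(1 + 0.4588) = 0.5162 m.
d_HBr = 0.753 − 0.5162 = 0.237 m.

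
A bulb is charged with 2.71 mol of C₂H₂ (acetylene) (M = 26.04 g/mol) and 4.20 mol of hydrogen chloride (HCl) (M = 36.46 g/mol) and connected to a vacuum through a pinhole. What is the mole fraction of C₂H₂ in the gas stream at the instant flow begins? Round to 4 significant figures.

0.4329

Effusion rate of each component ∝ n_i/√M_i (partial pressure × 1/√M).
Mole fraction of C₂H₂ in the effusate = (n_C₂H₂/√M_C₂H₂) / (n_C₂H₂/√M_C₂H₂ + n_HCl/√M_HCl)
= (2.71/√26.04) / (2.71/√26.04 + 4.20/√36.46) = 0.5311/(0.5311 + 0.6956) = 0.4329.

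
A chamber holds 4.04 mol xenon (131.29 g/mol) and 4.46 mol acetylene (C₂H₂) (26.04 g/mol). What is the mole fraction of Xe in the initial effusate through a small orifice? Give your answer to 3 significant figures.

0.287

The effusion rate of species i is ∝ p_i/√M_i ∝ n_i/√M_i.
Mole fraction of Xe in the effusate = (n_Xe/√M_Xe) / (n_Xe/√M_Xe + n_C₂H₂/√M_C₂H₂)
= (4.04/√131.29) / (4.04/√131.29 + 4.46/√26.04) = 0.3526/(0.3526 + 0.8740) = 0.287.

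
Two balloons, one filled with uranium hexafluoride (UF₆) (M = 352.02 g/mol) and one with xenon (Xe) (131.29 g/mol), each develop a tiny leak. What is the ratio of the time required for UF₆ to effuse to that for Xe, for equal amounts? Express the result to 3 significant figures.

Graham's law gives t_UF₆/t_Xe = √(M_UF₆/M_Xe) = √(352.02/131.29) = √2.681 = 1.64.

1.64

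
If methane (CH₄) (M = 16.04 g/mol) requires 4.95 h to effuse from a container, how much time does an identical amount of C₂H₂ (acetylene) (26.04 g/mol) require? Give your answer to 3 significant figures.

Using Graham's law: t_C₂H₂/t_CH₄ = √(M_C₂H₂/M_CH₄) = √(26.04/16.04) = √1.623 = 1.274.
So the time for C₂H₂ is 4.95 × 1.274 = 6.31 h.

6.31 h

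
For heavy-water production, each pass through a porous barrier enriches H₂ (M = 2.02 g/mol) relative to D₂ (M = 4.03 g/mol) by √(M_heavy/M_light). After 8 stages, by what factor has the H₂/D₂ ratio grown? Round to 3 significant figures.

15.8

The single-stage factor is √(M_heavy/M_light), so 8 stages give [√(4.03/2.02)]^8 = (4.03/2.02)^(8/2).
= 1.99505^4 = 15.8.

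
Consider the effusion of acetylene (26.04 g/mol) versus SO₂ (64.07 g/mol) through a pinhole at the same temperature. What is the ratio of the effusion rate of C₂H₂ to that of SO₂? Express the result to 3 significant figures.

From Graham's law, rate_C₂H₂/rate_SO₂ = √(M_SO₂/M_C₂H₂) = √(64.07/26.04) = √2.460 = 1.57.

1.57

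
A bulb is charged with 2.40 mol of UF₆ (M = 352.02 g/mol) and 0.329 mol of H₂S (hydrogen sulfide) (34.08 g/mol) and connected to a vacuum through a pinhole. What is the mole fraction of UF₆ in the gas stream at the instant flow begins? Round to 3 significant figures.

0.694

Each component's effusion rate ∝ (its partial pressure)·(1/√M) ∝ n_i/√M_i.
So x_UF₆ in the escaping gas = (n_UF₆/√M_UF₆) / Σ(n_i/√M_i)
= (2.40/√352.02) / (2.40/√352.02 + 0.329/√34.08) = 0.1279/(0.1279 + 0.05636) = 0.694.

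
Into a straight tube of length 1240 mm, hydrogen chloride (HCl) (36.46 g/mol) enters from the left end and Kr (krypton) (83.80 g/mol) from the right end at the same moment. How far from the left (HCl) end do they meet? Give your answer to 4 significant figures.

Distances travelled in equal time are proportional to diffusion rates, so d_HCl/d_Kr = √(M_Kr/M_HCl) = √(83.80/36.46) = 1.516.
With d_HCl + d_Kr = 1240 mm, d_Kr = 1240/(1 + 1.516) = 492.8 mm.
d_HCl = 1240 − 492.8 = 747.2 mm.

747.2 mm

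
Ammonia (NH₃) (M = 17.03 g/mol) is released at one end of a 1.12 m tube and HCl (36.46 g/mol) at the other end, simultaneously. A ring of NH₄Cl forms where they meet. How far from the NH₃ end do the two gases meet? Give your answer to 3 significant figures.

Graham's law gives d_NH₃/d_HCl = rate_NH₃/rate_HCl = √(M_HCl/M_NH₃) = √(36.46/17.03) = 1.463.
With d_NH₃ + d_HCl = 1.12 m, d_HCl = 1.12/(1 + 1.463) = 0.4547 m.
d_NH₃ = 1.12 − 0.4547 = 0.665 m.

0.665 m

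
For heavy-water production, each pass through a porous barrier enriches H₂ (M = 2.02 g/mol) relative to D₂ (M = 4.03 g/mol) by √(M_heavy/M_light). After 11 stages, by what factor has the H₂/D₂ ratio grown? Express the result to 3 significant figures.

After 11 stages the ratio has grown by (√(4.03/2.02))^11 = (4.03/2.02)^(11/2).
= 1.99505^(11/2) = 44.6.

44.6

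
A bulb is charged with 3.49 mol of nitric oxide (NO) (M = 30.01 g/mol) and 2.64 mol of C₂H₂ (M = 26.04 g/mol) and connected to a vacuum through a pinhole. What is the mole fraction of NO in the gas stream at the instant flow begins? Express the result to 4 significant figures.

0.5519

Rate_i ∝ x_i/√M_i (Graham's law weighted by mole fraction), so the effusate composition follows n_i/√M_i.
x_NO(eff) = (n_NO/√M_NO) / (n_NO/√M_NO + n_C₂H₂/√M_C₂H₂)
= (3.49/√30.01) / (3.49/√30.01 + 2.64/√26.04) = 0.6371/(0.6371 + 0.5173) = 0.5519.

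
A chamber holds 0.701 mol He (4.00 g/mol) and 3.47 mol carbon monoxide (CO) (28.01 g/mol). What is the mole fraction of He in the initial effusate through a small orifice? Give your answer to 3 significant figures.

Each component's effusion rate ∝ (its partial pressure)·(1/√M) ∝ n_i/√M_i.
Mole fraction of He in the effusate = (n_He/√M_He) / (n_He/√M_He + n_CO/√M_CO)
= (0.701/√4.00) / (0.701/√4.00 + 3.47/√28.01) = 0.3505/(0.3505 + 0.6557) = 0.348.

0.348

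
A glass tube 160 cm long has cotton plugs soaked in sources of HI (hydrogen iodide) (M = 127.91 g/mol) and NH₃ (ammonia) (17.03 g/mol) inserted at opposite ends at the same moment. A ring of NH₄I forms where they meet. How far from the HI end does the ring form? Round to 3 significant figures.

The fronts meet when d_HI + d_NH₃ = L with d_HI/d_NH₃ = √(M_NH₃/M_HI) (Graham's law). Here √(M_NH₃/M_HI) = √(17.03/127.91) = 0.3649.
With d_HI + d_NH₃ = 160 cm, d_NH₃ = 160/(1 + 0.3649) = 117.2 cm.
d_HI = 160 − 117.2 = 42.8 cm.

42.8 cm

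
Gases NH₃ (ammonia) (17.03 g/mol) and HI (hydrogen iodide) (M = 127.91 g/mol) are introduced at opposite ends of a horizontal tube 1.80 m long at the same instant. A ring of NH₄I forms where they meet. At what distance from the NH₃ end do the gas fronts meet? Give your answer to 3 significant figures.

The fronts meet when d_NH₃ + d_HI = L with d_NH₃/d_HI = √(M_HI/M_NH₃) (Graham's law). Here √(M_HI/M_NH₃) = √(127.91/17.03) = 2.741.
With d_NH₃ + d_HI = 1.80 m, d_HI = 1.80/(1 + 2.741) = 0.4812 m.
d_NH₃ = 1.80 − 0.4812 = 1.32 m.

1.32 m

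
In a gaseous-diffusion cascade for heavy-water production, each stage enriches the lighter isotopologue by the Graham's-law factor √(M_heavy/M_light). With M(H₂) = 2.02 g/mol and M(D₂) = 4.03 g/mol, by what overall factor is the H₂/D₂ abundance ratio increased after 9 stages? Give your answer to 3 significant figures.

22.4

The single-stage factor is √(M_heavy/M_light), so 9 stages give [√(4.03/2.02)]^9 = (4.03/2.02)^(9/2).
= 1.99505^(9/2) = 22.4.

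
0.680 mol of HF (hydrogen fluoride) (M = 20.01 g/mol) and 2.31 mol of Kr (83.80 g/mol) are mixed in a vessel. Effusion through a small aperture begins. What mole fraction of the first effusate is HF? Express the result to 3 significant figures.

The effusion rate of species i is ∝ p_i/√M_i ∝ n_i/√M_i.
x_HF(eff) = (n_HF/√M_HF) / (n_HF/√M_HF + n_Kr/√M_Kr)
= (0.680/√20.01) / (0.680/√20.01 + 2.31/√83.80) = 0.1520/(0.1520 + 0.2523) = 0.376.

0.376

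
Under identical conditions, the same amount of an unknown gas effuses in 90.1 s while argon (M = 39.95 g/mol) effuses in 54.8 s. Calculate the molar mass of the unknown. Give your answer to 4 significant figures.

By Graham's law, t_X/t_Ar = √(M_X/M_Ar).
90.1/54.8 = 1.644 = √(M_X/39.95)
M_X = 39.95 × 1.644² = 39.95 × 2.703 = 108.0 g/mol

108.0 g/mol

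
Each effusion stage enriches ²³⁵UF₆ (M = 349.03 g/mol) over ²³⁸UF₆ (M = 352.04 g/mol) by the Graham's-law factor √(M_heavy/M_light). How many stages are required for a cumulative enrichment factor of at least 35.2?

830

Per stage α = (352.04/349.03)^(1/2) = 1.00862^0.5, giving ln α = 0.004293.
Need α^N ≥ 35.2 ⇒ N ≥ ln(35.2) / ln α = 3.561 / 0.004293 = 829.41.
Minimum whole number of stages: N = 830.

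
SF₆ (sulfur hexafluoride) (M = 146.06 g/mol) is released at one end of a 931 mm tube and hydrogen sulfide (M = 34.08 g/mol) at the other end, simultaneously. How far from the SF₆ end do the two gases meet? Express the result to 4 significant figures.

303.2 mm

The fronts meet when d_SF₆ + d_H₂S = L with d_SF₆/d_H₂S = √(M_H₂S/M_SF₆) (Graham's law). Here √(M_H₂S/M_SF₆) = √(34.08/146.06) = 0.4830.
With d_SF₆ + d_H₂S = 931 mm, d_H₂S = 931/(1 + 0.4830) = 627.8 mm.
d_SF₆ = 931 − 627.8 = 303.2 mm.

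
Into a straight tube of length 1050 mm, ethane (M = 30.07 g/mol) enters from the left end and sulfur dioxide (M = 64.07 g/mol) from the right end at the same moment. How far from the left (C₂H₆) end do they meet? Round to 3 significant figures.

623 mm

In equal time, each gas travels a distance ∝ its rate ∝ 1/√M, so d_C₂H₆/d_SO₂ = √(M_SO₂/M_C₂H₆) = √(64.07/30.07) = 1.460.
With d_C₂H₆ + d_SO₂ = 1050 mm, d_SO₂ = 1050/(1 + 1.460) = 426.9 mm.
d_C₂H₆ = 1050 − 426.9 = 623 mm.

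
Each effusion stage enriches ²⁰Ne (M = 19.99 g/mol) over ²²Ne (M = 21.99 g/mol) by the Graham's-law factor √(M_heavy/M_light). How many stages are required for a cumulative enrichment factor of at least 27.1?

70

With α = √(21.99/19.99) per stage, ln α = ½ ln(1.10005) = 0.04768.
Need α^N ≥ 27.1 ⇒ N ≥ ln(27.1) / ln α = 3.300 / 0.04768 = 69.20.
Rounding up, N = 70 stages.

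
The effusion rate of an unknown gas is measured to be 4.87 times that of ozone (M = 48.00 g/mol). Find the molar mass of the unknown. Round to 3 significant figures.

2.02 g/mol

By Graham's law, rate_X/rate_O₃ = √(M_O₃/M_X).
4.87 = √(48.00/M_X)
M_X = 48.00 / 4.87² = 48.00 / 23.72 = 2.02 g/mol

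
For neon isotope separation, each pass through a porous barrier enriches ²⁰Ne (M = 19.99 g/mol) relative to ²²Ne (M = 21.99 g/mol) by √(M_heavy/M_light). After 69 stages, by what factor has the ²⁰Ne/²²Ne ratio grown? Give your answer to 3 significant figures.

26.8

Overall factor = α^69 with α = √(21.99/19.99), i.e. (21.99/19.99)^(69/2).
= 1.10005^(69/2) = 26.8.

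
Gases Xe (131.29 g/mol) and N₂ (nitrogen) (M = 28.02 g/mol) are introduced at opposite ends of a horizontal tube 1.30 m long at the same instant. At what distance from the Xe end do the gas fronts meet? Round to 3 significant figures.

The fronts meet when d_Xe + d_N₂ = L with d_Xe/d_N₂ = √(M_N₂/M_Xe) (Graham's law). Here √(M_N₂/M_Xe) = √(28.02/131.29) = 0.4620.
With d_Xe + d_N₂ = 1.30 m, d_N₂ = 1.30/(1 + 0.4620) = 0.8892 m.
d_Xe = 1.30 − 0.8892 = 0.411 m.

0.411 m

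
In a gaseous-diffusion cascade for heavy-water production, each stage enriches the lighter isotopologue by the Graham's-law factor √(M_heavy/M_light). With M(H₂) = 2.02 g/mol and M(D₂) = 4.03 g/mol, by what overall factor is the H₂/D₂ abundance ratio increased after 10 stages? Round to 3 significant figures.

The single-stage factor is √(M_heavy/M_light), so 10 stages give [√(4.03/2.02)]^10 = (4.03/2.02)^(10/2).
= 1.99505^5 = 31.6.

31.6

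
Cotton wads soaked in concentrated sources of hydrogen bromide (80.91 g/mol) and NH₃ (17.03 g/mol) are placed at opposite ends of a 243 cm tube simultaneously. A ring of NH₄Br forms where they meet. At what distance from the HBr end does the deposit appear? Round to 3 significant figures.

76.4 cm

In equal time, each gas travels a distance ∝ its rate ∝ 1/√M, so d_HBr/d_NH₃ = √(M_NH₃/M_HBr) = √(17.03/80.91) = 0.4588.
With d_HBr + d_NH₃ = 243 cm, d_NH₃ = 243/(1 + 0.4588) = 166.6 cm.
d_HBr = 243 − 166.6 = 76.4 cm.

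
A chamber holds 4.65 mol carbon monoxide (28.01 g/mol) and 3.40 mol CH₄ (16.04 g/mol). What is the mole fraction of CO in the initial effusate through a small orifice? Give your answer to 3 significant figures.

0.509

Each component's effusion rate ∝ (its partial pressure)·(1/√M) ∝ n_i/√M_i.
Mole fraction of CO in the effusate = (n_CO/√M_CO) / (n_CO/√M_CO + n_CH₄/√M_CH₄)
= (4.65/√28.01) / (4.65/√28.01 + 3.40/√16.04) = 0.8786/(0.8786 + 0.8489) = 0.509.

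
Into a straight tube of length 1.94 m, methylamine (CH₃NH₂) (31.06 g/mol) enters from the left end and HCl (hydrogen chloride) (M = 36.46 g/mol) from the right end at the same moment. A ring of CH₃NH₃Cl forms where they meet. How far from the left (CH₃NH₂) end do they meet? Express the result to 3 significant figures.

1.01 m

The fronts meet when d_CH₃NH₂ + d_HCl = L with d_CH₃NH₂/d_HCl = √(M_HCl/M_CH₃NH₂) (Graham's law). Here √(M_HCl/M_CH₃NH₂) = √(36.46/31.06) = 1.083.
With d_CH₃NH₂ + d_HCl = 1.94 m, d_HCl = 1.94/(1 + 1.083) = 0.9311 m.
d_CH₃NH₂ = 1.94 − 0.9311 = 1.01 m.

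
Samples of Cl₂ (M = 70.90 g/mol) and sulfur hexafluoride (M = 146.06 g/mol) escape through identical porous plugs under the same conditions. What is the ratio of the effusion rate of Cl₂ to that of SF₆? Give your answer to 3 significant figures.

1.44

Using Graham's law: rate_Cl₂/rate_SF₆ = √(M_SF₆/M_Cl₂) = √(146.06/70.90) = √2.060 = 1.44.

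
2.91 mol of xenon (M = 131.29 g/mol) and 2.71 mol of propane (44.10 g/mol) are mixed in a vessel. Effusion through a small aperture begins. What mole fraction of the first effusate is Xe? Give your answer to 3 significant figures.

The effusion rate of species i is ∝ p_i/√M_i ∝ n_i/√M_i.
x_Xe(eff) = (n_Xe/√M_Xe) / (n_Xe/√M_Xe + n_C₃H₈/√M_C₃H₈)
= (2.91/√131.29) / (2.91/√131.29 + 2.71/√44.10) = 0.2540/(0.2540 + 0.4081) = 0.384.

0.384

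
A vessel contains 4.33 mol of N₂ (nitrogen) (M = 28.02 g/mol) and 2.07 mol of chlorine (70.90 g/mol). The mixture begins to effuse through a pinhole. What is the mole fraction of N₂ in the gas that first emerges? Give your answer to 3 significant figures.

0.769

Rate_i ∝ x_i/√M_i (Graham's law weighted by mole fraction), so the effusate composition follows n_i/√M_i.
So x_N₂ in the escaping gas = (n_N₂/√M_N₂) / Σ(n_i/√M_i)
= (4.33/√28.02) / (4.33/√28.02 + 2.07/√70.90) = 0.8180/(0.8180 + 0.2458) = 0.769.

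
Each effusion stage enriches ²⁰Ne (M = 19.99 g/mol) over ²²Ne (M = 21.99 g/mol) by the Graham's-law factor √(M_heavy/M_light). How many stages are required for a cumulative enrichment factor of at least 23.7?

With α = √(21.99/19.99) per stage, ln α = ½ ln(1.10005) = 0.04768.
Need α^N ≥ 23.7 ⇒ N ≥ ln(23.7) / ln α = 3.165 / 0.04768 = 66.39.
Minimum whole number of stages: N = 67.

67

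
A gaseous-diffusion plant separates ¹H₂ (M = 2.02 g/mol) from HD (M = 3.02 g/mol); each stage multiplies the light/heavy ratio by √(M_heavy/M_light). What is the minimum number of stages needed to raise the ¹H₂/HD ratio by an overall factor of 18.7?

Per stage α = (3.02/2.02)^(1/2) = 1.49505^0.5, giving ln α = 0.2011.
Need α^N ≥ 18.7 ⇒ N ≥ ln(18.7) / ln α = 2.929 / 0.2011 = 14.56.
So at least 15 stages are needed.

15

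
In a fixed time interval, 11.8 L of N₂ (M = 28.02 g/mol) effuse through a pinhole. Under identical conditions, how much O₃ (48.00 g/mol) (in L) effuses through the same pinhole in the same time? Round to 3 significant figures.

9.02 L

Using Graham's law: rate_O₃/rate_N₂ = √(M_N₂/M_O₃) = √(28.02/48.00) = √0.5837 = 0.7640.
So the volume for O₃ is 11.8 × 0.7640 = 9.02 L.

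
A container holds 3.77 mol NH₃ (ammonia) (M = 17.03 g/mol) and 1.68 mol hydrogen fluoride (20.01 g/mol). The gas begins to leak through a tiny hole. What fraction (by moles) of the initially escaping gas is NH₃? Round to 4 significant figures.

The effusion rate of species i is ∝ p_i/√M_i ∝ n_i/√M_i.
x_NH₃(eff) = (n_NH₃/√M_NH₃) / (n_NH₃/√M_NH₃ + n_HF/√M_HF)
= (3.77/√17.03) / (3.77/√17.03 + 1.68/√20.01) = 0.9136/(0.9136 + 0.3756) = 0.7087.

0.7087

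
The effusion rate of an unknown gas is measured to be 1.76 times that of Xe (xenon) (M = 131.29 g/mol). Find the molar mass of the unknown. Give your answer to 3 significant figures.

Using Graham's law: rate_X/rate_Xe = √(M_Xe/M_X).
1.76 = √(131.29/M_X)
M_X = 131.29 / 1.76² = 131.29 / 3.098 = 42.4 g/mol

42.4 g/mol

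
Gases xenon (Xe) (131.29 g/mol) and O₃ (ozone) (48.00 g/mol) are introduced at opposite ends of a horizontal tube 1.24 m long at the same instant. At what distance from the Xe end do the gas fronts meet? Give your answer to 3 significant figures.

The fronts meet when d_Xe + d_O₃ = L with d_Xe/d_O₃ = √(M_O₃/M_Xe) (Graham's law). Here √(M_O₃/M_Xe) = √(48.00/131.29) = 0.6047.
With d_Xe + d_O₃ = 1.24 m, d_O₃ = 1.24/(1 + 0.6047) = 0.7728 m.
d_Xe = 1.24 − 0.7728 = 0.467 m.

0.467 m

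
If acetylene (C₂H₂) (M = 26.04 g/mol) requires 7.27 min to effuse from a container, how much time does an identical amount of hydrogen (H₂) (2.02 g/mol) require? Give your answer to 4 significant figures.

2.025 min

Using Graham's law: t_H₂/t_C₂H₂ = √(M_H₂/M_C₂H₂) = √(2.02/26.04) = √0.07757 = 0.2785.
So the time for H₂ is 7.27 × 0.2785 = 2.025 min.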